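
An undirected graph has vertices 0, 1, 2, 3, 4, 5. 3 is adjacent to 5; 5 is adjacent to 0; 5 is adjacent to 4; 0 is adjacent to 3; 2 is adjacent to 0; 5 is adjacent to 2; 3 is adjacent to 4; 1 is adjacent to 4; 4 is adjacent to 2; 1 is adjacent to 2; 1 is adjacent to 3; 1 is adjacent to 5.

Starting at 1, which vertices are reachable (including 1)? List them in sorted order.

Start at 1.
Its neighbours: 2, 3, 4, 5.
Then their neighbours: 0.
Every vertex is now reached.

0, 1, 2, 3, 4, 5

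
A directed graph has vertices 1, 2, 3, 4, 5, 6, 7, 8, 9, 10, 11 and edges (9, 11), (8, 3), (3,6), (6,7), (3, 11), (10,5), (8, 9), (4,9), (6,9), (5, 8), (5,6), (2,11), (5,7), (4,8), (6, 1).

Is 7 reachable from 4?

Yes

Explore from 4.
Distance 1: reach 8, 9.
Distance 2: reach 3, 11.
Distance 3: reach 6.
Distance 4: reach 1, 7.
Found 7.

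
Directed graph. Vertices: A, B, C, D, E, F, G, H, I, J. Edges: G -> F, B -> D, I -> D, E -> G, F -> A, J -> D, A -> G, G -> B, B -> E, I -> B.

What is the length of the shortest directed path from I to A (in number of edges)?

Distance 0: I.
Distance 1: B, D.
Distance 2: E.
Distance 3: G.
Distance 4: F.
Distance 5: A — contains A.

5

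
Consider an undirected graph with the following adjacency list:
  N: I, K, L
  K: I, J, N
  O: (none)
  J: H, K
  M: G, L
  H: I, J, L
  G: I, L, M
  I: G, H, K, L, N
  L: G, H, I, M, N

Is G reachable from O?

O has no edges, so nothing is reachable from it.

No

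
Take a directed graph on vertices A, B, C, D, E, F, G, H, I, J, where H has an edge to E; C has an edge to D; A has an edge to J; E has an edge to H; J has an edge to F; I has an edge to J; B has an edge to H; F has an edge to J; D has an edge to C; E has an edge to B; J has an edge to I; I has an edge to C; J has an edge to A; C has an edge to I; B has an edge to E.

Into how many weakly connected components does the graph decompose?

From A: component {A, C, D, F, I, J}.
From B: component {B, E, H}.
From G: component {G}.
That's 3 components.

3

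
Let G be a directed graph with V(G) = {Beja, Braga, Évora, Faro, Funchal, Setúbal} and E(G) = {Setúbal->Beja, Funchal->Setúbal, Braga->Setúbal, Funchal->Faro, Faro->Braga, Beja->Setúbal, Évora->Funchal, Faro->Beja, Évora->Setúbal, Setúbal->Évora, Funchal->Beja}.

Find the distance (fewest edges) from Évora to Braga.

3

Distance 0: Évora.
Distance 1: Funchal, Setúbal.
Distance 2: Beja, Faro.
Distance 3: Braga — contains Braga.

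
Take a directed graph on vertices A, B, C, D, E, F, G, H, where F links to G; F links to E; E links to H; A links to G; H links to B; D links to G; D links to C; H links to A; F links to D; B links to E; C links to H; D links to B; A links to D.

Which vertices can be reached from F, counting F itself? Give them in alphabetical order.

Start at F.
Its neighbours: D, E, G.
Then their neighbours: B, C, H.
Then next layer: A.
Every vertex is now reached.

A, B, C, D, E, F, G, H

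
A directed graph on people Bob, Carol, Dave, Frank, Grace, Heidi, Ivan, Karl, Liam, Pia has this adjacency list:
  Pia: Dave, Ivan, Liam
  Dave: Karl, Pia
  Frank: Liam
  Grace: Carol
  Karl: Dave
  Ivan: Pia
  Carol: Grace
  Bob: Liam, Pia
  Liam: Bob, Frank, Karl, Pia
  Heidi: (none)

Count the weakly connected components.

From Bob: component {Bob, Dave, Frank, Ivan, Karl, Liam, Pia}.
From Carol: component {Carol, Grace}.
From Heidi: component {Heidi}.
That's 3 components.

3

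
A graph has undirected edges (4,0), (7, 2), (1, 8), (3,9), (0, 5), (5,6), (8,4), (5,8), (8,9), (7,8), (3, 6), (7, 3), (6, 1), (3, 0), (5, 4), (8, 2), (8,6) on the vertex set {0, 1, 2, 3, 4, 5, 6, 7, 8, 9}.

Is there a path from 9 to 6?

Explore from 9.
Distance 1: reach 3, 8.
Distance 2: reach 0, 1, 2, 4, 5, 6, 7.
Found 6.

Yes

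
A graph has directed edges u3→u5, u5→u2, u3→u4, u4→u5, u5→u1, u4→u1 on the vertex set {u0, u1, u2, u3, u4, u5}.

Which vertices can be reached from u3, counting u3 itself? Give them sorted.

u1, u2, u3, u4, u5

Start at u3.
Its neighbours: u4, u5.
Then their neighbours: u1, u2.
Nothing further is reachable.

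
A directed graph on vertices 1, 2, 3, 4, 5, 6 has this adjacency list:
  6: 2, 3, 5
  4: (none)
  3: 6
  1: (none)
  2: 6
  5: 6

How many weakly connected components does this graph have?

From 1: component {1}.
From 2: component {2, 3, 5, 6}.
From 4: component {4}.
That's 3 components.

3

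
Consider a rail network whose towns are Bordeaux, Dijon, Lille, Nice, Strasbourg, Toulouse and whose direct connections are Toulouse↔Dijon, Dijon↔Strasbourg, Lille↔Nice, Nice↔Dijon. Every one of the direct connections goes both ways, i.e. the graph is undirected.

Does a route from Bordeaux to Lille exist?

Bordeaux has no edges, so nothing is reachable from it.

No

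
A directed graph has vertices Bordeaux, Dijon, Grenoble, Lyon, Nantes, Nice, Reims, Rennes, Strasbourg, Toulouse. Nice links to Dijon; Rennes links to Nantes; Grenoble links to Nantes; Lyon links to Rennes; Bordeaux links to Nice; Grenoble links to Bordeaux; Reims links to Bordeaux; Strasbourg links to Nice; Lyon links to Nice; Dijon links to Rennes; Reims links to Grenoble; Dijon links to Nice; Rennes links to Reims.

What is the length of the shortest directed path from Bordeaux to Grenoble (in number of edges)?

Distance 0: Bordeaux.
Distance 1: Nice.
Distance 2: Dijon.
Distance 3: Rennes.
Distance 4: Nantes, Reims.
Distance 5: Grenoble — contains Grenoble.

5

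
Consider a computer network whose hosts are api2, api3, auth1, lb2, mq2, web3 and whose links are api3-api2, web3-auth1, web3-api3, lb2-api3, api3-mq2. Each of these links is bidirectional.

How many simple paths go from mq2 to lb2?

1

mq2–api3–lb2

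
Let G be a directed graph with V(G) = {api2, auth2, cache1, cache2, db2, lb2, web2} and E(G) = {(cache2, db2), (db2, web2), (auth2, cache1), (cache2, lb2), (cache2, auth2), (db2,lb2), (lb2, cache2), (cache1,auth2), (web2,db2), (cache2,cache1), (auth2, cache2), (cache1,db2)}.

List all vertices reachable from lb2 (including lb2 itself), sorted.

auth2, cache1, cache2, db2, lb2, web2

Start at lb2.
Its neighbours: cache2.
Then their neighbours: auth2, cache1, db2.
Then next layer: web2.
Nothing further is reachable.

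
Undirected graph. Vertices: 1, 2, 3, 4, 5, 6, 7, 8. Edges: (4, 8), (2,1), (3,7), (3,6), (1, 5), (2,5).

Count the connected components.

3

From 1: component {1, 2, 5}.
From 3: component {3, 6, 7}.
From 4: component {4, 8}.
That's 3 components.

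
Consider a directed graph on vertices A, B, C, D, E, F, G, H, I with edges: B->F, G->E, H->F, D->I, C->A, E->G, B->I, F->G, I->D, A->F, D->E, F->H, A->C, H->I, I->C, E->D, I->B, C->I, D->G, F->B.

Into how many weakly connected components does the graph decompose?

1

From A: component {A, B, C, D, E, F, G, H, I}.
That's 1 component.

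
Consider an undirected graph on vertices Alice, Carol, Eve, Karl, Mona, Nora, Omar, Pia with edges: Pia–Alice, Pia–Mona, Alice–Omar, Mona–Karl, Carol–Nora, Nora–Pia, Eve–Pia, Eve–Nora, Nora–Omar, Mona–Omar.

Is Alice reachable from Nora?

Explore from Nora.
Distance 1: reach Carol, Eve, Omar, Pia.
Distance 2: reach Alice, Mona.
Found Alice.

Yes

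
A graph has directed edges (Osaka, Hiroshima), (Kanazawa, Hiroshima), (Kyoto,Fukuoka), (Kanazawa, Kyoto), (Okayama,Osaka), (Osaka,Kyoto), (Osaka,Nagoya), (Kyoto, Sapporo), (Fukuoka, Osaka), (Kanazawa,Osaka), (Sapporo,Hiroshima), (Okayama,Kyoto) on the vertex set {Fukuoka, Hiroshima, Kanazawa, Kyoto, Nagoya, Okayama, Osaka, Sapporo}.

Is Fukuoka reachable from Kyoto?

Explore from Kyoto.
Distance 1: reach Fukuoka, Sapporo.
Found Fukuoka.

Yes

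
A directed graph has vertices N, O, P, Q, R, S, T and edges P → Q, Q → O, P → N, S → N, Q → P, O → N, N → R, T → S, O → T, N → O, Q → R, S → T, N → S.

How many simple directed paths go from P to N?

P→N
P→Q→O→N
P→Q→O→T→S→N

3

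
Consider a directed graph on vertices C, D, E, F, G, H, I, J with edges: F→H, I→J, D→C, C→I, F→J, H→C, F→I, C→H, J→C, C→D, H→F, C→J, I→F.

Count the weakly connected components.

From C: component {C, D, F, H, I, J}.
From E: component {E}.
From G: component {G}.
That's 3 components.

3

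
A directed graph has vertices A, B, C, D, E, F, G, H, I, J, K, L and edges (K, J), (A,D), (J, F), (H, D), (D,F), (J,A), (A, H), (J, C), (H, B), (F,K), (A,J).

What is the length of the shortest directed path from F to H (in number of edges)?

Distance 0: F.
Distance 1: K.
Distance 2: J.
Distance 3: A, C.
Distance 4: D, H — contains H.

4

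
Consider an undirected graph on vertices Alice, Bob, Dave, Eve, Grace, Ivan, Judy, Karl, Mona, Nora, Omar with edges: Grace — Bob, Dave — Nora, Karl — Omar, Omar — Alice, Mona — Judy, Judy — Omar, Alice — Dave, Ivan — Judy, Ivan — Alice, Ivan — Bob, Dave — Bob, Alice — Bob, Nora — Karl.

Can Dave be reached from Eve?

No

Eve has no edges, so nothing is reachable from it.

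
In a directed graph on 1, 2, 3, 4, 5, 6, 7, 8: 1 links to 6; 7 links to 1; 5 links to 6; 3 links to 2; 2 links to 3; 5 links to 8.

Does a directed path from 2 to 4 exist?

No

Explore from 2.
Distance 1: reach 3.
The search from 2 is exhausted; no directed path reaches 4.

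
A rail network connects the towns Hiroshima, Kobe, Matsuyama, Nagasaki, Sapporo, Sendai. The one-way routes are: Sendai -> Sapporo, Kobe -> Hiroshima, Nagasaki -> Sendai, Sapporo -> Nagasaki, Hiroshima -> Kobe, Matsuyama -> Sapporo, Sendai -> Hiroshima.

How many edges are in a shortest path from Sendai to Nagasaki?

Distance 0: Sendai.
Distance 1: Hiroshima, Sapporo.
Distance 2: Kobe, Nagasaki — contains Nagasaki.

2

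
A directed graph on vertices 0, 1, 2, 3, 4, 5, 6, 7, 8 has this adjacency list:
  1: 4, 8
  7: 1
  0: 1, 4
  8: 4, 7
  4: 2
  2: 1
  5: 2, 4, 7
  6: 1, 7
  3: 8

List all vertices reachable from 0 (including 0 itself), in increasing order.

0, 1, 2, 4, 7, 8

Start at 0.
Its neighbours: 1, 4.
Then their neighbours: 2, 8.
Then next layer: 7.
Nothing further is reachable.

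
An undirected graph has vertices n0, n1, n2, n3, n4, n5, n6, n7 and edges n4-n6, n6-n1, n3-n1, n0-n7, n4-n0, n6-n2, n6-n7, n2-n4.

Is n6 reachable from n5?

No

n5 has no edges, so nothing is reachable from it.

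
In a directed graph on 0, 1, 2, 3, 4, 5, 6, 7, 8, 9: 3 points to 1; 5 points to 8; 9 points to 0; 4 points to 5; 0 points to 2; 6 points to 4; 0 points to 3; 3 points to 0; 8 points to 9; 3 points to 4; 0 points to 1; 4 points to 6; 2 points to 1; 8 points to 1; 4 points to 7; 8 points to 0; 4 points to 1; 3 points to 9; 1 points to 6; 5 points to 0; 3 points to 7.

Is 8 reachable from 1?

Yes

Explore from 1.
Distance 1: reach 6.
Distance 2: reach 4.
Distance 3: reach 5, 7.
Distance 4: reach 0, 8.
Found 8.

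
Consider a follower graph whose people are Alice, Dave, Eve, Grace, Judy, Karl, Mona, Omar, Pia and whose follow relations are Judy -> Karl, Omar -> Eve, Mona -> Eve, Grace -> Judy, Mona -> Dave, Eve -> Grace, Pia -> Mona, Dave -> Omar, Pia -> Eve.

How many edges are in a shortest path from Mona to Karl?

4

Distance 0: Mona.
Distance 1: Dave, Eve.
Distance 2: Grace, Omar.
Distance 3: Judy.
Distance 4: Karl — contains Karl.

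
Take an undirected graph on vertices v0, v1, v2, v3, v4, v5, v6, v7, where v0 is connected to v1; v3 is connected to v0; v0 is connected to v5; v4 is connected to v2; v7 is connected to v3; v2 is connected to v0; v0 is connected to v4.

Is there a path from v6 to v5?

No

v6 has no edges, so nothing is reachable from it.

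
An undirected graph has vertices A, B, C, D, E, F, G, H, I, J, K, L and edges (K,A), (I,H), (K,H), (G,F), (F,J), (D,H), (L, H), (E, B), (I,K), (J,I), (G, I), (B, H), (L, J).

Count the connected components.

2

From A: component {A, B, D, E, F, G, H, I, J, K, L}.
From C: component {C}.
That's 2 components.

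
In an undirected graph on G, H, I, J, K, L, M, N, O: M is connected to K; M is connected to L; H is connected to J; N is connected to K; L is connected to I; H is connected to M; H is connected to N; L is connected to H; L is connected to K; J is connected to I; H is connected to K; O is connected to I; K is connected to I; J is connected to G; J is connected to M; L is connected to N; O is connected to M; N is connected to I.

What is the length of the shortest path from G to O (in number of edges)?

3

Distance 0: G.
Distance 1: J.
Distance 2: H, I, M.
Distance 3: K, L, N, O — contains O.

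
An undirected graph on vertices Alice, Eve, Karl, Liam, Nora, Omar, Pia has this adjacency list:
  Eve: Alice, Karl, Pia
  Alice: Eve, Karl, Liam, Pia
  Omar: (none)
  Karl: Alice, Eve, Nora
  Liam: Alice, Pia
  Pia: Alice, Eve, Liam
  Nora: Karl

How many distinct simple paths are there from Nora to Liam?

7

Nora–Karl–Alice–Eve–Pia–Liam
Nora–Karl–Alice–Liam
Nora–Karl–Alice–Pia–Liam
Nora–Karl–Eve–Alice–Liam
Nora–Karl–Eve–Alice–Pia–Liam
Nora–Karl–Eve–Pia–Alice–Liam
Nora–Karl–Eve–Pia–Liam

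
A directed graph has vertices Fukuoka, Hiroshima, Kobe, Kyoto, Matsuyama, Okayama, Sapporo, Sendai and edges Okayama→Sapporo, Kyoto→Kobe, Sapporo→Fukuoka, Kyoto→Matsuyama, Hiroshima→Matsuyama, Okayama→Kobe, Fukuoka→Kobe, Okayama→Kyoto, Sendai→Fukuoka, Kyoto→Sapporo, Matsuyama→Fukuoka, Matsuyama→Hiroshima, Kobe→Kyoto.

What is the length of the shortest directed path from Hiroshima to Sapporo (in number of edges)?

5

Distance 0: Hiroshima.
Distance 1: Matsuyama.
Distance 2: Fukuoka.
Distance 3: Kobe.
Distance 4: Kyoto.
Distance 5: Sapporo — contains Sapporo.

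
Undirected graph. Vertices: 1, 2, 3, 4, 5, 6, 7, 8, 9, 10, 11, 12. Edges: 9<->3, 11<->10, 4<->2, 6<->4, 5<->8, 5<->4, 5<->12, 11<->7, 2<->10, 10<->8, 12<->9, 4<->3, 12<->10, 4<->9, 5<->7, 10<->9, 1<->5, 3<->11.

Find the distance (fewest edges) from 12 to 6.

3

Distance 0: 12.
Distance 1: 5, 9, 10.
Distance 2: 1, 2, 3, 4, 7, 8, 11.
Distance 3: 6 — contains 6.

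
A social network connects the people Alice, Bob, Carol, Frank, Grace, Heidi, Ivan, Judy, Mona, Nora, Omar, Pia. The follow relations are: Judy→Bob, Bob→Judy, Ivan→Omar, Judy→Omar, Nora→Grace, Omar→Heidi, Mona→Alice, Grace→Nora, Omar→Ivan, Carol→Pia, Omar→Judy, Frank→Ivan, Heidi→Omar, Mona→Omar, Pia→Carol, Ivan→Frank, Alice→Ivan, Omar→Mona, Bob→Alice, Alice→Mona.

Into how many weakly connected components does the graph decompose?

From Alice: component {Alice, Bob, Frank, Heidi, Ivan, Judy, Mona, Omar}.
From Carol: component {Carol, Pia}.
From Grace: component {Grace, Nora}.
That's 3 components.

3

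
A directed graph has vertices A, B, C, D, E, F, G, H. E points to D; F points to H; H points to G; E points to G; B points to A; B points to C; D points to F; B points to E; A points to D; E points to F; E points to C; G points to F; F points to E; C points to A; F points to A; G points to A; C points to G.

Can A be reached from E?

Yes

Explore from E.
Distance 1: reach C, D, F, G.
Distance 2: reach A, H.
Found A.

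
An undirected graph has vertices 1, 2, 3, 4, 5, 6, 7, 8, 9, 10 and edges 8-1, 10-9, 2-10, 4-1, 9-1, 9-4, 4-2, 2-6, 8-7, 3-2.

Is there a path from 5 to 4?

5 has no edges, so nothing is reachable from it.

No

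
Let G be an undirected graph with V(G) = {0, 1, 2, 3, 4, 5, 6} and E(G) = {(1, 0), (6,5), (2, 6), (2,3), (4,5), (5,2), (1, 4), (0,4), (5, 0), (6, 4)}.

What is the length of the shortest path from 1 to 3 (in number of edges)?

4

Distance 0: 1.
Distance 1: 0, 4.
Distance 2: 5, 6.
Distance 3: 2.
Distance 4: 3 — contains 3.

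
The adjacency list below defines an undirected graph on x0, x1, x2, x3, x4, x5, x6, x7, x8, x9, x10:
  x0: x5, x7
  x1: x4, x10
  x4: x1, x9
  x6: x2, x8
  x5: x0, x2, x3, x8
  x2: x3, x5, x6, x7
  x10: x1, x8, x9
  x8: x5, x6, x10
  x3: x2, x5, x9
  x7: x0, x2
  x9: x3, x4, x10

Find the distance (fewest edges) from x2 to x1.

4

Distance 0: x2.
Distance 1: x3, x5, x6, x7.
Distance 2: x0, x8, x9.
Distance 3: x4, x10.
Distance 4: x1 — contains x1.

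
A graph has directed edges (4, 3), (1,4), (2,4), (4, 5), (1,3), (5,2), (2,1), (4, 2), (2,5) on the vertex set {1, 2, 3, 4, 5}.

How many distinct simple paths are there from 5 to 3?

3

5→2→1→3
5→2→1→4→3
5→2→4→3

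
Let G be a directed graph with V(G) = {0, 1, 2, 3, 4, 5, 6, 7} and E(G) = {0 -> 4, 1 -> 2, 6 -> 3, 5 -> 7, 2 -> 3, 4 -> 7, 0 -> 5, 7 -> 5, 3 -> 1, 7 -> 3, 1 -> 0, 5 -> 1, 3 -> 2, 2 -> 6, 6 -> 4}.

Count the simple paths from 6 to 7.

6→3→1→0→4→7
6→3→1→0→5→7
6→4→7

3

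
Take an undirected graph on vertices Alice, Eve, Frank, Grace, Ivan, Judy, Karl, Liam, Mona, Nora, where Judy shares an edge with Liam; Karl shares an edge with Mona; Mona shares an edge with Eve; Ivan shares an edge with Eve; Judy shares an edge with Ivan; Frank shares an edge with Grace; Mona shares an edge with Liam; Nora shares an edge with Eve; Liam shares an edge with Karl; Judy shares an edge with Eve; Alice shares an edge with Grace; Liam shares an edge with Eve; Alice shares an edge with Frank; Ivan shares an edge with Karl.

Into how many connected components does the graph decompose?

From Alice: component {Alice, Frank, Grace}.
From Eve: component {Eve, Ivan, Judy, Karl, Liam, Mona, Nora}.
That's 2 components.

2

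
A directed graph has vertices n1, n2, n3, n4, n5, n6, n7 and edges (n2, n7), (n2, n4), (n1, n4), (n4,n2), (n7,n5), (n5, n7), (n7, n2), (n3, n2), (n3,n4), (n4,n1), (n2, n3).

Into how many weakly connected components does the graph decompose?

2

From n1: component {n1, n2, n3, n4, n5, n7}.
From n6: component {n6}.
That's 2 components.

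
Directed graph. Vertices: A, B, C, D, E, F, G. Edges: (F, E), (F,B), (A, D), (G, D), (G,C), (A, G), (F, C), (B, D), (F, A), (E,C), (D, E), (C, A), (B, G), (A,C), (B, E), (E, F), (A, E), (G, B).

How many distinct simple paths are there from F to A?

7

F→A
F→B→D→E→C→A
F→B→E→C→A
F→B→G→C→A
F→B→G→D→E→C→A
F→C→A
F→E→C→A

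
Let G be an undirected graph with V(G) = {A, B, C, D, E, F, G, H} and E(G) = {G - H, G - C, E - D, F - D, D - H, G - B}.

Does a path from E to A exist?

No

Explore from E.
Distance 1: reach D.
Distance 2: reach F, H.
Distance 3: reach G.
Distance 4: reach B, C.
The search is exhausted without reaching A; it lies in a different component.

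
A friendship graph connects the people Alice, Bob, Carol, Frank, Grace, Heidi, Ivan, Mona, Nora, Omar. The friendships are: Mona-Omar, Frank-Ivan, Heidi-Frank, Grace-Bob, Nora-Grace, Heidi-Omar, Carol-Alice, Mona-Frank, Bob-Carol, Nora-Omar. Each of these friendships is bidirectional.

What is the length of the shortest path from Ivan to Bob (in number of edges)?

Distance 0: Ivan.
Distance 1: Frank.
Distance 2: Heidi, Mona.
Distance 3: Omar.
Distance 4: Nora.
Distance 5: Grace.
Distance 6: Bob — contains Bob.

6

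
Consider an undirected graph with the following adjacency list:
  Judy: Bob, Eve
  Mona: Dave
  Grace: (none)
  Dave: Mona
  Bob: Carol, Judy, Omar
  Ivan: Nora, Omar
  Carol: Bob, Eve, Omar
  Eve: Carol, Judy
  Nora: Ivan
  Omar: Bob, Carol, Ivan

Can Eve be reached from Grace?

Grace has no edges, so nothing is reachable from it.

No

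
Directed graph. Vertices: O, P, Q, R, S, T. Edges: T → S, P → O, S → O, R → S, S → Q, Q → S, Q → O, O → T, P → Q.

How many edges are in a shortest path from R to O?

Distance 0: R.
Distance 1: S.
Distance 2: O, Q — contains O.

2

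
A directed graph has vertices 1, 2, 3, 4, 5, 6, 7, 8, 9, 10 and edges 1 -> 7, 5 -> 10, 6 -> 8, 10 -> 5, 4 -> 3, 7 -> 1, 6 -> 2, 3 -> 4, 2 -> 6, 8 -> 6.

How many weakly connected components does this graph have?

5

From 1: component {1, 7}.
From 2: component {2, 6, 8}.
From 3: component {3, 4}.
From 5: component {5, 10}.
From 9: component {9}.
That's 5 components.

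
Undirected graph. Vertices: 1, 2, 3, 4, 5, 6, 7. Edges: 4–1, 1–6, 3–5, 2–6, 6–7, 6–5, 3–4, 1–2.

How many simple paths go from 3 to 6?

3

3–4–1–2–6
3–4–1–6
3–5–6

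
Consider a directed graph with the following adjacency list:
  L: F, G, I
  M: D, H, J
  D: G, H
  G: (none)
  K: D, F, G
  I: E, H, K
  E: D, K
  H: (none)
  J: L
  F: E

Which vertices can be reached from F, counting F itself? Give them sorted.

Start at F.
Its neighbours: E.
Then their neighbours: D, K.
Then next layer: G, H.
Nothing further is reachable.

D, E, F, G, H, K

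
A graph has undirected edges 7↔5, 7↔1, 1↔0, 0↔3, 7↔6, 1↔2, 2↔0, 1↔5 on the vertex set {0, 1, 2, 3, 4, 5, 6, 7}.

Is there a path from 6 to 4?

No

Explore from 6.
Distance 1: reach 7.
Distance 2: reach 1, 5.
Distance 3: reach 0, 2.
Distance 4: reach 3.
The search is exhausted without reaching 4; it lies in a different component.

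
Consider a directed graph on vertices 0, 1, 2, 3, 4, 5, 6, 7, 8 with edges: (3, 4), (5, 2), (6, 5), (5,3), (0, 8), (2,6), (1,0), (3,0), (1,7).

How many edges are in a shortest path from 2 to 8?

Distance 0: 2.
Distance 1: 6.
Distance 2: 5.
Distance 3: 3.
Distance 4: 0, 4.
Distance 5: 8 — contains 8.

5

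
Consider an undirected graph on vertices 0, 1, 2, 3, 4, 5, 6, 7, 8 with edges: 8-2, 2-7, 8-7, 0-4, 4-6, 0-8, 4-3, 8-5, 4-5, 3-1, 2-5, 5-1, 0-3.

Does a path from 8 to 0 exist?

Yes

Explore from 8.
Distance 1: reach 0, 2, 5, 7.
Found 0.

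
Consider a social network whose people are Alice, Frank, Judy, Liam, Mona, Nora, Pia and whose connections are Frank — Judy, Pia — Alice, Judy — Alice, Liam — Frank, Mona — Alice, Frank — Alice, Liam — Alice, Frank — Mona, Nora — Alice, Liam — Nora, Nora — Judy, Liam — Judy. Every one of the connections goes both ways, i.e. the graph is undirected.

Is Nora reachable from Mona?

Yes

Explore from Mona.
Distance 1: reach Alice, Frank.
Distance 2: reach Judy, Liam, Nora, Pia.
Found Nora.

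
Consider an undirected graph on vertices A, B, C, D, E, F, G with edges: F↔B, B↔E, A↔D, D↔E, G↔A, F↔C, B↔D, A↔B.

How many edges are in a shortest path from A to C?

Distance 0: A.
Distance 1: B, D, G.
Distance 2: E, F.
Distance 3: C — contains C.

3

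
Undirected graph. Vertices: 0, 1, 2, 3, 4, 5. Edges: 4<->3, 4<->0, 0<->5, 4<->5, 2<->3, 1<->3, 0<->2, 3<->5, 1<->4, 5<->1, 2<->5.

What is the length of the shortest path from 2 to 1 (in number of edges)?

2

Distance 0: 2.
Distance 1: 0, 3, 5.
Distance 2: 1, 4 — contains 1.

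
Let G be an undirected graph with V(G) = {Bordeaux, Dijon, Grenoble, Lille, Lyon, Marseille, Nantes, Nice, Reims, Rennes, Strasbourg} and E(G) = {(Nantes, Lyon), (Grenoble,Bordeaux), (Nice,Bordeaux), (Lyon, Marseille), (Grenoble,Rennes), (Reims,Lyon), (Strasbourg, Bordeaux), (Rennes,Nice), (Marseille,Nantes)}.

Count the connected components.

From Bordeaux: component {Bordeaux, Grenoble, Nice, Rennes, Strasbourg}.
From Dijon: component {Dijon}.
From Lille: component {Lille}.
From Lyon: component {Lyon, Marseille, Nantes, Reims}.
That's 4 components.

4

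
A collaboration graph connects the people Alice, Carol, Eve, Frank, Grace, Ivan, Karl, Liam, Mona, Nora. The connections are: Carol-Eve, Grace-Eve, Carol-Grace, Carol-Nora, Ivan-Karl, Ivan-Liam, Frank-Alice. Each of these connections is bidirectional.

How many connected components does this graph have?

4

From Alice: component {Alice, Frank}.
From Carol: component {Carol, Eve, Grace, Nora}.
From Ivan: component {Ivan, Karl, Liam}.
From Mona: component {Mona}.
That's 4 components.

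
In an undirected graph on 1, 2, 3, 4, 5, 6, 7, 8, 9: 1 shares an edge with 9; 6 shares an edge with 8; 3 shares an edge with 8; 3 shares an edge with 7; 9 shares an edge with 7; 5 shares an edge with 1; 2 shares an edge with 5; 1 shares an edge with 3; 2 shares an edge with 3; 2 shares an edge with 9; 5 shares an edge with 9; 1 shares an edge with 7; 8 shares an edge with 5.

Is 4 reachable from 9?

No

Explore from 9.
Distance 1: reach 1, 2, 5, 7.
Distance 2: reach 3, 8.
Distance 3: reach 6.
The search is exhausted without reaching 4; it lies in a different component.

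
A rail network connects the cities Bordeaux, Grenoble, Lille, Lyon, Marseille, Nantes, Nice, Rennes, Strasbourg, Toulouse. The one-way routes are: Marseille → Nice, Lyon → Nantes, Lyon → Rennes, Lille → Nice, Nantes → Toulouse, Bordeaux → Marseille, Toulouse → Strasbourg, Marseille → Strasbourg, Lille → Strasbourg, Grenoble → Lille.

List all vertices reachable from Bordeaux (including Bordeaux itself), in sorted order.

Bordeaux, Marseille, Nice, Strasbourg

Start at Bordeaux.
Its neighbours: Marseille.
Then their neighbours: Nice, Strasbourg.
Nothing further is reachable.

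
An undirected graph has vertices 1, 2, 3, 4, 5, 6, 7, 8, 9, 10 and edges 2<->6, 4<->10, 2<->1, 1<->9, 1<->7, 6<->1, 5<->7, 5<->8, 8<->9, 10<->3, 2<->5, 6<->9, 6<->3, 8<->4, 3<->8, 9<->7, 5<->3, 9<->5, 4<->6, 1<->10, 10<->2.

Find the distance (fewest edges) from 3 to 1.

Distance 0: 3.
Distance 1: 5, 6, 8, 10.
Distance 2: 1, 2, 4, 7, 9 — contains 1.

2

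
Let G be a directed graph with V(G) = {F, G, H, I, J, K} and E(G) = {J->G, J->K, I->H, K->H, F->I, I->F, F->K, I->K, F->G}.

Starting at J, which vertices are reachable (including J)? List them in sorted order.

Start at J.
Its neighbours: G, K.
Then their neighbours: H.
Nothing further is reachable.

G, H, J, K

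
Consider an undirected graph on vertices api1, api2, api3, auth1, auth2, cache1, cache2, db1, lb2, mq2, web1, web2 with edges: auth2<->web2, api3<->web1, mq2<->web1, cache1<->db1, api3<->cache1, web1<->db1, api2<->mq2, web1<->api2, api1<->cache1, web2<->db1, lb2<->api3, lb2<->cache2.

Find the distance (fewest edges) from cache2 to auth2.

Distance 0: cache2.
Distance 1: lb2.
Distance 2: api3.
Distance 3: cache1, web1.
Distance 4: api1, api2, db1, mq2.
Distance 5: web2.
Distance 6: auth2 — contains auth2.

6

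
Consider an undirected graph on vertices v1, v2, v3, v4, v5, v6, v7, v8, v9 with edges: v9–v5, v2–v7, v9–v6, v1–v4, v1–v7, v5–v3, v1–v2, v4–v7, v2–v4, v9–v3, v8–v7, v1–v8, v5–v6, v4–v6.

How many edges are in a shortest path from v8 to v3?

5

Distance 0: v8.
Distance 1: v1, v7.
Distance 2: v2, v4.
Distance 3: v6.
Distance 4: v5, v9.
Distance 5: v3 — contains v3.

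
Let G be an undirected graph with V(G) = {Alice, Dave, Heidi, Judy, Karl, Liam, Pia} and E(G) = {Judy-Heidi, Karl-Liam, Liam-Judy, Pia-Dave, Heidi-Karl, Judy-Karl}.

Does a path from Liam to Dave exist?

No

Explore from Liam.
Distance 1: reach Judy, Karl.
Distance 2: reach Heidi.
The search is exhausted without reaching Dave; it lies in a different component.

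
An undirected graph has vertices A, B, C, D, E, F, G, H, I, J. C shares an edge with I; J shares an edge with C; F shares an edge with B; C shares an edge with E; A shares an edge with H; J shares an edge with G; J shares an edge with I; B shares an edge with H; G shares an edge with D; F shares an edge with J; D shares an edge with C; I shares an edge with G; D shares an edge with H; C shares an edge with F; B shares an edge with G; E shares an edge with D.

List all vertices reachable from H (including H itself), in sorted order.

Start at H.
Its neighbours: A, B, D.
Then their neighbours: C, E, F, G.
Then next layer: I, J.
Every vertex is now reached.

A, B, C, D, E, F, G, H, I, J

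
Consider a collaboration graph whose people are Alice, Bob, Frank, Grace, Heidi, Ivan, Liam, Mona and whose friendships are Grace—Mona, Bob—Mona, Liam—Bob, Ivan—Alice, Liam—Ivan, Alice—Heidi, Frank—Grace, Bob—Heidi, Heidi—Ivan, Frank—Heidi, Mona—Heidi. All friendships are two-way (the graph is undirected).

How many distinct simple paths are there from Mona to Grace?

Mona–Bob–Heidi–Frank–Grace
Mona–Bob–Liam–Ivan–Alice–Heidi–Frank–Grace
Mona–Bob–Liam–Ivan–Heidi–Frank–Grace
Mona–Grace
Mona–Heidi–Frank–Grace

5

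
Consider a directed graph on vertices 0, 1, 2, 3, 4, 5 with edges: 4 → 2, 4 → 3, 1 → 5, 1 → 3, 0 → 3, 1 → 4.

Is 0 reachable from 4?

No

Explore from 4.
Distance 1: reach 2, 3.
The search from 4 is exhausted; no directed path reaches 0.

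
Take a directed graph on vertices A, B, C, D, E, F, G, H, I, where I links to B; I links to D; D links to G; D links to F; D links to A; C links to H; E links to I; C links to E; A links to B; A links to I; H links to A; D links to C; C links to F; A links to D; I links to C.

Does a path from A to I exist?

Yes

Explore from A.
Distance 1: reach B, D, I.
Found I.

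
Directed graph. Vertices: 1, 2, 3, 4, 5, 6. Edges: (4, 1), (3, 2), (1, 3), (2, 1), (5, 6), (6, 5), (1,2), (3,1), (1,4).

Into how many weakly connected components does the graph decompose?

2

From 1: component {1, 2, 3, 4}.
From 5: component {5, 6}.
That's 2 components.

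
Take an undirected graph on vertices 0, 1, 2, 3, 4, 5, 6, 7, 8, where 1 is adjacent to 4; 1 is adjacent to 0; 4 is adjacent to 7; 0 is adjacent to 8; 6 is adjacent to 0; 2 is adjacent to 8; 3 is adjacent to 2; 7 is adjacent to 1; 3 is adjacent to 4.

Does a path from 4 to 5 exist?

No

Explore from 4.
Distance 1: reach 1, 3, 7.
Distance 2: reach 0, 2.
Distance 3: reach 6, 8.
The search is exhausted without reaching 5; it lies in a different component.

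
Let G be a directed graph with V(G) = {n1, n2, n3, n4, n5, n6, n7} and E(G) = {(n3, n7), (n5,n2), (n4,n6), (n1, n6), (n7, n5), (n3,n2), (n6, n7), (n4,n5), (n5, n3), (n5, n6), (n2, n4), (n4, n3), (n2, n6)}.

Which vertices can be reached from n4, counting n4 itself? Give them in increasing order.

Start at n4.
Its neighbours: n3, n5, n6.
Then their neighbours: n2, n7.
Nothing further is reachable.

n2, n3, n4, n5, n6, n7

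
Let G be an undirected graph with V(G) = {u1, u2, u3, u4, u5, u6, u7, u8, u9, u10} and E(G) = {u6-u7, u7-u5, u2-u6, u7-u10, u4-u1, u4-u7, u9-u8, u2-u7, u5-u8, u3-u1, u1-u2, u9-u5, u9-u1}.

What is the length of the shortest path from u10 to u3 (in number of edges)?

Distance 0: u10.
Distance 1: u7.
Distance 2: u2, u4, u5, u6.
Distance 3: u1, u8, u9.
Distance 4: u3 — contains u3.

4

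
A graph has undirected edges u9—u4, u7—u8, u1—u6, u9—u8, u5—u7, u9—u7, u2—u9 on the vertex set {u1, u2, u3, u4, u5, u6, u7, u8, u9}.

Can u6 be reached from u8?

No

Explore from u8.
Distance 1: reach u7, u9.
Distance 2: reach u2, u4, u5.
The search is exhausted without reaching u6; it lies in a different component.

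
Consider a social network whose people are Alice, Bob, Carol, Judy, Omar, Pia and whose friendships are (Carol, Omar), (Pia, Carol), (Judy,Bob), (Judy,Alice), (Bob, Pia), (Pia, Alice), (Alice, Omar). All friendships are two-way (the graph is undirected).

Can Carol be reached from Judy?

Yes

Explore from Judy.
Distance 1: reach Alice, Bob.
Distance 2: reach Omar, Pia.
Distance 3: reach Carol.
Found Carol.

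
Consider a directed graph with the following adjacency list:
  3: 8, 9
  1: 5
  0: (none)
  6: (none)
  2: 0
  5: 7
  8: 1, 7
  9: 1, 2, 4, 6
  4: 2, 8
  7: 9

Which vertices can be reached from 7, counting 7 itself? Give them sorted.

0, 1, 2, 4, 5, 6, 7, 8, 9

Start at 7.
Its neighbours: 9.
Then their neighbours: 1, 2, 4, 6.
Then next layer: 0, 5, 8.
Nothing further is reachable.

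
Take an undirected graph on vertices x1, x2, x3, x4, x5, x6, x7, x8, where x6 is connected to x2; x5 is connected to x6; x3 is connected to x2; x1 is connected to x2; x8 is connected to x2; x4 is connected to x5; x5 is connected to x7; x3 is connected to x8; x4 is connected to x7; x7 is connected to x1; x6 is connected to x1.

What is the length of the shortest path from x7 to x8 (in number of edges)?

Distance 0: x7.
Distance 1: x1, x4, x5.
Distance 2: x2, x6.
Distance 3: x3, x8 — contains x8.

3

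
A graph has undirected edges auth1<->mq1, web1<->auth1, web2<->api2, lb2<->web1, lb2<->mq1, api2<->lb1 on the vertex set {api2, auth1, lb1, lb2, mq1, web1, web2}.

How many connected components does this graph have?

From api2: component {api2, lb1, web2}.
From auth1: component {auth1, lb2, mq1, web1}.
That's 2 components.

2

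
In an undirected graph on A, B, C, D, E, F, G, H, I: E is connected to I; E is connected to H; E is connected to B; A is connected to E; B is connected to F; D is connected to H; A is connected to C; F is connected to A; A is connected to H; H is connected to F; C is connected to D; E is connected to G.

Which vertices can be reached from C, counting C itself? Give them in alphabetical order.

A, B, C, D, E, F, G, H, I

Start at C.
Its neighbours: A, D.
Then their neighbours: E, F, H.
Then next layer: B, G, I.
Every vertex is now reached.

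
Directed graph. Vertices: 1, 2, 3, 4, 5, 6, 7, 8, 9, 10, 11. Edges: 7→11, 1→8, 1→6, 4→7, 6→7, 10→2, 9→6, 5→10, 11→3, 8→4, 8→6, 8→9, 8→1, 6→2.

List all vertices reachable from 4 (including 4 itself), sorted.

Start at 4.
Its neighbours: 7.
Then their neighbours: 11.
Then next layer: 3.
Nothing further is reachable.

3, 4, 7, 11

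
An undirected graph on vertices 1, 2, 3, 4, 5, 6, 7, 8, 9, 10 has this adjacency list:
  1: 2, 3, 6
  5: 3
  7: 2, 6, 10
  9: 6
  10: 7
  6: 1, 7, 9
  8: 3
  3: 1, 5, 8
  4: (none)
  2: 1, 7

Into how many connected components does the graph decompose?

From 1: component {1, 2, 3, 5, 6, 7, 8, 9, 10}.
From 4: component {4}.
That's 2 components.

2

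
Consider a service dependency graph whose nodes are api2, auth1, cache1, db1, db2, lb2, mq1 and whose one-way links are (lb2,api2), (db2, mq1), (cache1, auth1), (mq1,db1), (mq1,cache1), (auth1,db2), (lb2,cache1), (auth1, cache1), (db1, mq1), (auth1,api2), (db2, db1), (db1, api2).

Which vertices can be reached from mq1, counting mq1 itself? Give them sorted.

api2, auth1, cache1, db1, db2, mq1

Start at mq1.
Its neighbours: cache1, db1.
Then their neighbours: api2, auth1.
Then next layer: db2.
Nothing further is reachable.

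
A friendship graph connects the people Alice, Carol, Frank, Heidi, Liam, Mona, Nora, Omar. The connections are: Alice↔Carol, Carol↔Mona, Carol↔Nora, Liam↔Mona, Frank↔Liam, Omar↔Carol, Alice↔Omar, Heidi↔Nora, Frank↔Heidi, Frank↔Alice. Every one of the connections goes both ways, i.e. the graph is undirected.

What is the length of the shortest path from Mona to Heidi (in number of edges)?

3

Distance 0: Mona.
Distance 1: Carol, Liam.
Distance 2: Alice, Frank, Nora, Omar.
Distance 3: Heidi — contains Heidi.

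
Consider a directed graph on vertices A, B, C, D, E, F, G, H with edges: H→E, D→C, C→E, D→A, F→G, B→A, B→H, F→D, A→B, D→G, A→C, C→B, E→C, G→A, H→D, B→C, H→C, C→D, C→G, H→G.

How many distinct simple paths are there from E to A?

7

E→C→B→A
E→C→B→H→D→A
E→C→B→H→D→G→A
E→C→B→H→G→A
E→C→D→A
E→C→D→G→A
E→C→G→A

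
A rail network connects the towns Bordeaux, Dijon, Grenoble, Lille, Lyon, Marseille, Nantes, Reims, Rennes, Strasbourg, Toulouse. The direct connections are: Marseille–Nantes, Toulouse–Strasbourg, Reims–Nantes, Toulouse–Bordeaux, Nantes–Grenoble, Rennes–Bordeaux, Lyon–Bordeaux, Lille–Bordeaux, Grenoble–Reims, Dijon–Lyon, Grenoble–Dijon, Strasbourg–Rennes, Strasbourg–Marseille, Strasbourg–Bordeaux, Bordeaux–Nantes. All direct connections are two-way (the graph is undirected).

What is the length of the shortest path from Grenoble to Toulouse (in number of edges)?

3

Distance 0: Grenoble.
Distance 1: Dijon, Nantes, Reims.
Distance 2: Bordeaux, Lyon, Marseille.
Distance 3: Lille, Rennes, Strasbourg, Toulouse — contains Toulouse.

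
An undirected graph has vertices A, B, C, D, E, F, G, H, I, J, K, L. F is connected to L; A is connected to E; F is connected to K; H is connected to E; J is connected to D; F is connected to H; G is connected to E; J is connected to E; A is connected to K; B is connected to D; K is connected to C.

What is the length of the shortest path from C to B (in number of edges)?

6

Distance 0: C.
Distance 1: K.
Distance 2: A, F.
Distance 3: E, H, L.
Distance 4: G, J.
Distance 5: D.
Distance 6: B — contains B.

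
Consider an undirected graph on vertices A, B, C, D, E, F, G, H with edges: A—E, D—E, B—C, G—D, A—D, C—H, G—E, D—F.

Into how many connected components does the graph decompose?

From A: component {A, D, E, F, G}.
From B: component {B, C, H}.
That's 2 components.

2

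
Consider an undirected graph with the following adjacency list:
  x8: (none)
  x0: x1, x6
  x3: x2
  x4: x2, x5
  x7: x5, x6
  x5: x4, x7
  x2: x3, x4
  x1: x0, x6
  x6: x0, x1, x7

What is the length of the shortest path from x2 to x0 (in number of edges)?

5

Distance 0: x2.
Distance 1: x3, x4.
Distance 2: x5.
Distance 3: x7.
Distance 4: x6.
Distance 5: x0, x1 — contains x0.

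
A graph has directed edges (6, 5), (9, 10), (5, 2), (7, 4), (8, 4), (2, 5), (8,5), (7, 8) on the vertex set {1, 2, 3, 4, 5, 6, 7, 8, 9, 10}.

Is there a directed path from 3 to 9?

3 has no outgoing edges, so nothing is reachable from it.

No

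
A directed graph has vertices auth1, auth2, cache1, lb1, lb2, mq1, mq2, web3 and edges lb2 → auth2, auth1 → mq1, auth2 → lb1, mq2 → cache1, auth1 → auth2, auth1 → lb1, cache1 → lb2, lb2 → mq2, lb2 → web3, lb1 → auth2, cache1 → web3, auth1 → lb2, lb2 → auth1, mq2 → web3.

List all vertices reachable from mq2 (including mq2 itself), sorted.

Start at mq2.
Its neighbours: cache1, web3.
Then their neighbours: lb2.
Then next layer: auth1, auth2.
Then next layer: lb1, mq1.
Every vertex is now reached.

auth1, auth2, cache1, lb1, lb2, mq1, mq2, web3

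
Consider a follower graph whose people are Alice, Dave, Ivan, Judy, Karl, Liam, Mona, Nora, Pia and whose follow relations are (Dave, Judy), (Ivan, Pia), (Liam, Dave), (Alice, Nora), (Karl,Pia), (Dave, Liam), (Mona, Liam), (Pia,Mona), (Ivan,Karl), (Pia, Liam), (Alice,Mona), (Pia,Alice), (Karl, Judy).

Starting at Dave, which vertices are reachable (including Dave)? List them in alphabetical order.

Start at Dave.
Its neighbours: Judy, Liam.
Nothing further is reachable.

Dave, Judy, Liam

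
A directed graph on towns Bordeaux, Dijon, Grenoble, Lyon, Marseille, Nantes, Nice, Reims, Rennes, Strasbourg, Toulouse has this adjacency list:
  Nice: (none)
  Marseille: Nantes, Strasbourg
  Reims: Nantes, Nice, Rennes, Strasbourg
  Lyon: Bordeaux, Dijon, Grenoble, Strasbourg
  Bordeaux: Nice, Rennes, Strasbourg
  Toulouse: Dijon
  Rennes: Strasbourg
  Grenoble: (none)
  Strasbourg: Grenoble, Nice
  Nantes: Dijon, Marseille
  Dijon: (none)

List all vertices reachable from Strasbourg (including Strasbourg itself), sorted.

Grenoble, Nice, Strasbourg

Start at Strasbourg.
Its neighbours: Grenoble, Nice.
Nothing further is reachable.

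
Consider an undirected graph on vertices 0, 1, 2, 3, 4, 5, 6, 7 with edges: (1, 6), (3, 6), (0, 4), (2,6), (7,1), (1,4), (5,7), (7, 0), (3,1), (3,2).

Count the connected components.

1

From 0: component {0, 1, 2, 3, 4, 5, 6, 7}.
That's 1 component.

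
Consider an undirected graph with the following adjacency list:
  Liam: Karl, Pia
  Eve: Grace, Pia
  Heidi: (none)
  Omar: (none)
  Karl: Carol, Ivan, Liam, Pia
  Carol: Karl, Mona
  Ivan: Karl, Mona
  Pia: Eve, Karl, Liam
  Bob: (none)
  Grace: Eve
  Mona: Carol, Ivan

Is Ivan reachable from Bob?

Bob has no edges, so nothing is reachable from it.

No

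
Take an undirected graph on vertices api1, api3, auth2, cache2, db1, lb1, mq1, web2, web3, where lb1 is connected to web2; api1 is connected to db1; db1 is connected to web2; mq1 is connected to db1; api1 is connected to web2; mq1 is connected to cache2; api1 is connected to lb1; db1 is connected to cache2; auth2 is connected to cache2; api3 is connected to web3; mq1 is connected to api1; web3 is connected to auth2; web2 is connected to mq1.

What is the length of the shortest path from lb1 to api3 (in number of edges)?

6

Distance 0: lb1.
Distance 1: api1, web2.
Distance 2: db1, mq1.
Distance 3: cache2.
Distance 4: auth2.
Distance 5: web3.
Distance 6: api3 — contains api3.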